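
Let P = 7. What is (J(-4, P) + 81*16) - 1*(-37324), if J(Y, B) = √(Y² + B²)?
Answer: 38620 + √65 ≈ 38628.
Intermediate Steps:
J(Y, B) = √(B² + Y²)
(J(-4, P) + 81*16) - 1*(-37324) = (√(7² + (-4)²) + 81*16) - 1*(-37324) = (√(49 + 16) + 1296) + 37324 = (√65 + 1296) + 37324 = (1296 + √65) + 37324 = 38620 + √65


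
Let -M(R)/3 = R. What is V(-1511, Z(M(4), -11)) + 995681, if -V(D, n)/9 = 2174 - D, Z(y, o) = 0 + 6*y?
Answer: 962516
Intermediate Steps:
M(R) = -3*R
Z(y, o) = 6*y
V(D, n) = -19566 + 9*D (V(D, n) = -9*(2174 - D) = -19566 + 9*D)
V(-1511, Z(M(4), -11)) + 995681 = (-19566 + 9*(-1511)) + 995681 = (-19566 - 13599) + 995681 = -33165 + 995681 = 962516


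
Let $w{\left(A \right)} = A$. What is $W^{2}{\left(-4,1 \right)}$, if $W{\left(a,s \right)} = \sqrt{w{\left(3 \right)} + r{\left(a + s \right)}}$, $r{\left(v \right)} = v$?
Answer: $0$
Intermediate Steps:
$W{\left(a,s \right)} = \sqrt{3 + a + s}$ ($W{\left(a,s \right)} = \sqrt{3 + \left(a + s\right)} = \sqrt{3 + a + s}$)
$W^{2}{\left(-4,1 \right)} = \left(\sqrt{3 - 4 + 1}\right)^{2} = \left(\sqrt{0}\right)^{2} = 0^{2} = 0$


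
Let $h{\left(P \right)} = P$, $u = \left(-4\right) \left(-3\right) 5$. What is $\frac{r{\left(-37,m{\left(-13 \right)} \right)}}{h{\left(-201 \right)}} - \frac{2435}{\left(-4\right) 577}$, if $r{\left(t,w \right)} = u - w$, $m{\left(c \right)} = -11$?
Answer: $\frac{325567}{463908} \approx 0.70179$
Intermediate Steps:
$u = 60$ ($u = 12 \cdot 5 = 60$)
$r{\left(t,w \right)} = 60 - w$
$\frac{r{\left(-37,m{\left(-13 \right)} \right)}}{h{\left(-201 \right)}} - \frac{2435}{\left(-4\right) 577} = \frac{60 - -11}{-201} - \frac{2435}{\left(-4\right) 577} = \left(60 + 11\right) \left(- \frac{1}{201}\right) - \frac{2435}{-2308} = 71 \left(- \frac{1}{201}\right) - - \frac{2435}{2308} = - \frac{71}{201} + \frac{2435}{2308} = \frac{325567}{463908}$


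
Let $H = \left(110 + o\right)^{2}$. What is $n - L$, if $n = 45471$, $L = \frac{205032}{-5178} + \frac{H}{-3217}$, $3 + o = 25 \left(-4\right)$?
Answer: $\frac{126349792252}{2776271} \approx 45511.0$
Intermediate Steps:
$o = -103$ ($o = -3 + 25 \left(-4\right) = -3 - 100 = -103$)
$H = 49$ ($H = \left(110 - 103\right)^{2} = 7^{2} = 49$)
$L = - \frac{109973611}{2776271}$ ($L = \frac{205032}{-5178} + \frac{49}{-3217} = 205032 \left(- \frac{1}{5178}\right) + 49 \left(- \frac{1}{3217}\right) = - \frac{34172}{863} - \frac{49}{3217} = - \frac{109973611}{2776271} \approx -39.612$)
$n - L = 45471 - - \frac{109973611}{2776271} = 45471 + \frac{109973611}{2776271} = \frac{126349792252}{2776271}$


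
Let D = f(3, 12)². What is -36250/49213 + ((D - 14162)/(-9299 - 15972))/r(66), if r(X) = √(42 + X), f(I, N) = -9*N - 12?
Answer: -1250/1697 - 119*√3/227439 ≈ -0.73750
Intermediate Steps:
f(I, N) = -12 - 9*N
D = 14400 (D = (-12 - 9*12)² = (-12 - 108)² = (-120)² = 14400)
-36250/49213 + ((D - 14162)/(-9299 - 15972))/r(66) = -36250/49213 + ((14400 - 14162)/(-9299 - 15972))/(√(42 + 66)) = -36250*1/49213 + (238/(-25271))/(√108) = -1250/1697 + (238*(-1/25271))/((6*√3)) = -1250/1697 - 119*√3/227439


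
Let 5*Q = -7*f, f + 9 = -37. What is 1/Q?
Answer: 5/322 ≈ 0.015528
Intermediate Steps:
f = -46 (f = -9 - 37 = -46)
Q = 322/5 (Q = (-7*(-46))/5 = (⅕)*322 = 322/5 ≈ 64.400)
1/Q = 1/(322/5) = 5/322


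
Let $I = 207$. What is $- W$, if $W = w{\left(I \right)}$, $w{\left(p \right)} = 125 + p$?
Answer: $-332$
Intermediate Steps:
$W = 332$ ($W = 125 + 207 = 332$)
$- W = \left(-1\right) 332 = -332$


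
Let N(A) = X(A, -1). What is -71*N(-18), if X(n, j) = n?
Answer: 1278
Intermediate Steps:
N(A) = A
-71*N(-18) = -71*(-18) = 1278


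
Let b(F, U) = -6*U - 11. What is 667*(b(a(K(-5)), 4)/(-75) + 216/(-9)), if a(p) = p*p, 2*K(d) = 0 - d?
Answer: -235451/15 ≈ -15697.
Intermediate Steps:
K(d) = -d/2 (K(d) = (0 - d)/2 = (-d)/2 = -d/2)
a(p) = p²
b(F, U) = -11 - 6*U
667*(b(a(K(-5)), 4)/(-75) + 216/(-9)) = 667*((-11 - 6*4)/(-75) + 216/(-9)) = 667*((-11 - 24)*(-1/75) + 216*(-⅑)) = 667*(-35*(-1/75) - 24) = 667*(7/15 - 24) = 667*(-353/15) = -235451/15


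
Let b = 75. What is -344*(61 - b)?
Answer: 4816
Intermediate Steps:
-344*(61 - b) = -344*(61 - 1*75) = -344*(61 - 75) = -344*(-14) = 4816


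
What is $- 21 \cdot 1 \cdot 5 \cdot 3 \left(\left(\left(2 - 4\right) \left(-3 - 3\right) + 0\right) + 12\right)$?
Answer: $-7560$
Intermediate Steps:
$- 21 \cdot 1 \cdot 5 \cdot 3 \left(\left(\left(2 - 4\right) \left(-3 - 3\right) + 0\right) + 12\right) = - 21 \cdot 5 \cdot 3 \left(\left(\left(-2\right) \left(-6\right) + 0\right) + 12\right) = \left(-21\right) 15 \left(\left(12 + 0\right) + 12\right) = - 315 \left(12 + 12\right) = \left(-315\right) 24 = -7560$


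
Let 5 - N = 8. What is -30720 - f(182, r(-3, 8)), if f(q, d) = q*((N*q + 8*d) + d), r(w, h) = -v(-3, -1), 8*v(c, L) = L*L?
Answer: 275427/4 ≈ 68857.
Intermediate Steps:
N = -3 (N = 5 - 1*8 = 5 - 8 = -3)
v(c, L) = L**2/8 (v(c, L) = (L*L)/8 = L**2/8)
r(w, h) = -1/8 (r(w, h) = -(-1)**2/8 = -1/8)
f(q, d) = q*(-3*q + 9*d) (f(q, d) = q*((-3*q + 8*d) + d) = q*(-3*q + 9*d))
-30720 - f(182, r(-3, 8)) = -30720 - 3*182*(-1*182 + 3*(-1/8)) = -30720 - 3*182*(-182 - 3/8) = -30720 - 3*182*(-1459)/8 = -30720 - 1*(-398307/4) = -30720 + 398307/4 = 275427/4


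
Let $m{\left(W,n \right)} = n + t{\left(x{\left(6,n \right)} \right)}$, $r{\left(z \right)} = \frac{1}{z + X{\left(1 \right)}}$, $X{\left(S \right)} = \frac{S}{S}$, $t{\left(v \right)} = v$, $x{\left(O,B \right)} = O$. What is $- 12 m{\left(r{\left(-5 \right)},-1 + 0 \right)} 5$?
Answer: $-300$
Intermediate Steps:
$X{\left(S \right)} = 1$
$r{\left(z \right)} = \frac{1}{1 + z}$ ($r{\left(z \right)} = \frac{1}{z + 1} = \frac{1}{1 + z}$)
$m{\left(W,n \right)} = 6 + n$ ($m{\left(W,n \right)} = n + 6 = 6 + n$)
$- 12 m{\left(r{\left(-5 \right)},-1 + 0 \right)} 5 = - 12 \left(6 + \left(-1 + 0\right)\right) 5 = - 12 \left(6 - 1\right) 5 = \left(-12\right) 5 \cdot 5 = \left(-60\right) 5 = -300$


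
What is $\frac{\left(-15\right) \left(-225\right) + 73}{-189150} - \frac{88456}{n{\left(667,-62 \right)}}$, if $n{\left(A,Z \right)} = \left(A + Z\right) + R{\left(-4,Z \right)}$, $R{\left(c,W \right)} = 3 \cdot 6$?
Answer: $- \frac{8366800252}{58920225} \approx -142.0$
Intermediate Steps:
$R{\left(c,W \right)} = 18$
$n{\left(A,Z \right)} = 18 + A + Z$ ($n{\left(A,Z \right)} = \left(A + Z\right) + 18 = 18 + A + Z$)
$\frac{\left(-15\right) \left(-225\right) + 73}{-189150} - \frac{88456}{n{\left(667,-62 \right)}} = \frac{\left(-15\right) \left(-225\right) + 73}{-189150} - \frac{88456}{18 + 667 - 62} = \left(3375 + 73\right) \left(- \frac{1}{189150}\right) - \frac{88456}{623} = 3448 \left(- \frac{1}{189150}\right) - \frac{88456}{623} = - \frac{1724}{94575} - \frac{88456}{623} = - \frac{8366800252}{58920225}$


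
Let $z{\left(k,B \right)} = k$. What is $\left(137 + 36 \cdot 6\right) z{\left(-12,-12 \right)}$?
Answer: $-4236$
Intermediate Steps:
$\left(137 + 36 \cdot 6\right) z{\left(-12,-12 \right)} = \left(137 + 36 \cdot 6\right) \left(-12\right) = \left(137 + 216\right) \left(-12\right) = 353 \left(-12\right) = -4236$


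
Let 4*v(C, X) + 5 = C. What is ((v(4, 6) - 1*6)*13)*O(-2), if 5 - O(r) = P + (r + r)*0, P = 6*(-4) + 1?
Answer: -2275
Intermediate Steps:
v(C, X) = -5/4 + C/4
P = -23 (P = -24 + 1 = -23)
O(r) = 28 (O(r) = 5 - (-23 + (r + r)*0) = 5 - (-23 + (2*r)*0) = 5 - (-23 + 0) = 5 - 1*(-23) = 5 + 23 = 28)
((v(4, 6) - 1*6)*13)*O(-2) = (((-5/4 + (¼)*4) - 1*6)*13)*28 = (((-5/4 + 1) - 6)*13)*28 = ((-¼ - 6)*13)*28 = -25/4*13*28 = -325/4*28 = -2275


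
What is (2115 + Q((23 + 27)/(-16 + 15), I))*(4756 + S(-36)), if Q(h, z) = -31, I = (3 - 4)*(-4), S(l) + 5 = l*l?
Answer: 12601948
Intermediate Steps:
S(l) = -5 + l**2 (S(l) = -5 + l*l = -5 + l**2)
I = 4 (I = -1*(-4) = 4)
(2115 + Q((23 + 27)/(-16 + 15), I))*(4756 + S(-36)) = (2115 - 31)*(4756 + (-5 + (-36)**2)) = 2084*(4756 + (-5 + 1296)) = 2084*(4756 + 1291) = 2084*6047 = 12601948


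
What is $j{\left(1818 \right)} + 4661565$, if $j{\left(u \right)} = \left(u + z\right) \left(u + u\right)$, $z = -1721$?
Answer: $5014257$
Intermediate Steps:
$j{\left(u \right)} = 2 u \left(-1721 + u\right)$ ($j{\left(u \right)} = \left(u - 1721\right) \left(u + u\right) = \left(-1721 + u\right) 2 u = 2 u \left(-1721 + u\right)$)
$j{\left(1818 \right)} + 4661565 = 2 \cdot 1818 \left(-1721 + 1818\right) + 4661565 = 2 \cdot 1818 \cdot 97 + 4661565 = 352692 + 4661565 = 5014257$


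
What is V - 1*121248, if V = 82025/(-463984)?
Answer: -56257214057/463984 ≈ -1.2125e+5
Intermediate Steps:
V = -82025/463984 (V = 82025*(-1/463984) = -82025/463984 ≈ -0.17678)
V - 1*121248 = -82025/463984 - 1*121248 = -82025/463984 - 121248 = -56257214057/463984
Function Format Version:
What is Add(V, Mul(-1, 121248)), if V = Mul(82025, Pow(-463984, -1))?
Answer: Rational(-56257214057, 463984) ≈ -1.2125e+5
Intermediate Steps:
V = Rational(-82025, 463984) (V = Mul(82025, Rational(-1, 463984)) = Rational(-82025, 463984) ≈ -0.17678)
Add(V, Mul(-1, 121248)) = Add(Rational(-82025, 463984), Mul(-1, 121248)) = Add(Rational(-82025, 463984), -121248) = Rational(-56257214057, 463984)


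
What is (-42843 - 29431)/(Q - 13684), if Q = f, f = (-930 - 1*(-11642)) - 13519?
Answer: 72274/16491 ≈ 4.3826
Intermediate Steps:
f = -2807 (f = (-930 + 11642) - 13519 = 10712 - 13519 = -2807)
Q = -2807
(-42843 - 29431)/(Q - 13684) = (-42843 - 29431)/(-2807 - 13684) = -72274/(-16491) = -72274*(-1/16491) = 72274/16491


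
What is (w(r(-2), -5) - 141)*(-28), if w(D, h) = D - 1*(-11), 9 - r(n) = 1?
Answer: 3416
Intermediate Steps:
r(n) = 8 (r(n) = 9 - 1*1 = 9 - 1 = 8)
w(D, h) = 11 + D (w(D, h) = D + 11 = 11 + D)
(w(r(-2), -5) - 141)*(-28) = ((11 + 8) - 141)*(-28) = (19 - 141)*(-28) = -122*(-28) = 3416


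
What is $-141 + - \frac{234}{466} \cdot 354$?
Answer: $- \frac{74271}{233} \approx -318.76$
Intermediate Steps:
$-141 + - \frac{234}{466} \cdot 354 = -141 + \left(-234\right) \frac{1}{466} \cdot 354 = -141 - \frac{41418}{233} = - \frac{74271}{233}$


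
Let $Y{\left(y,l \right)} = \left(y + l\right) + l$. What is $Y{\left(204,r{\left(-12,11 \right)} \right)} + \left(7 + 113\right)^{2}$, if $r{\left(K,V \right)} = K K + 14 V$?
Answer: $15200$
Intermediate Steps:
$r{\left(K,V \right)} = K^{2} + 14 V$
$Y{\left(y,l \right)} = y + 2 l$ ($Y{\left(y,l \right)} = \left(l + y\right) + l = y + 2 l$)
$Y{\left(204,r{\left(-12,11 \right)} \right)} + \left(7 + 113\right)^{2} = \left(204 + 2 \left(\left(-12\right)^{2} + 14 \cdot 11\right)\right) + \left(7 + 113\right)^{2} = \left(204 + 2 \left(144 + 154\right)\right) + 120^{2} = \left(204 + 2 \cdot 298\right) + 14400 = \left(204 + 596\right) + 14400 = 800 + 14400 = 15200$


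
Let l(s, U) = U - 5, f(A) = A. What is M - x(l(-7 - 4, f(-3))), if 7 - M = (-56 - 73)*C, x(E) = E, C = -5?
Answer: -630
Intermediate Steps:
l(s, U) = -5 + U
M = -638 (M = 7 - (-56 - 73)*(-5) = 7 - (-129)*(-5) = 7 - 1*645 = 7 - 645 = -638)
M - x(l(-7 - 4, f(-3))) = -638 - (-5 - 3) = -638 - 1*(-8) = -638 + 8 = -630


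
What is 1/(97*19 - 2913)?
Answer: -1/1070 ≈ -0.00093458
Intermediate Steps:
1/(97*19 - 2913) = 1/(1843 - 2913) = 1/(-1070) = -1/1070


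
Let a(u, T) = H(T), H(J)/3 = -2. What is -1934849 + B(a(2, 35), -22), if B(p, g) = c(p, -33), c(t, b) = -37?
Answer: -1934886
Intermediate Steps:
H(J) = -6 (H(J) = 3*(-2) = -6)
a(u, T) = -6
B(p, g) = -37
-1934849 + B(a(2, 35), -22) = -1934849 - 37 = -1934886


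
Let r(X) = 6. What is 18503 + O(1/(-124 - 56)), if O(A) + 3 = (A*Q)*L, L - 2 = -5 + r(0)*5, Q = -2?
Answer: 185003/10 ≈ 18500.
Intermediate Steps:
L = 27 (L = 2 + (-5 + 6*5) = 2 + (-5 + 30) = 2 + 25 = 27)
O(A) = -3 - 54*A (O(A) = -3 + (A*(-2))*27 = -3 - 2*A*27 = -3 - 54*A)
18503 + O(1/(-124 - 56)) = 18503 + (-3 - 54/(-124 - 56)) = 18503 + (-3 - 54/(-180)) = 18503 + (-3 - 54*(-1/180)) = 18503 + (-3 + 3/10) = 18503 - 27/10 = 185003/10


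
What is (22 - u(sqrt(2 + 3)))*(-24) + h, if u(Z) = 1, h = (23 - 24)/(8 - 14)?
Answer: -3023/6 ≈ -503.83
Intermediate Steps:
h = 1/6 (h = -1/(-6) = -1*(-1/6) = 1/6 ≈ 0.16667)
(22 - u(sqrt(2 + 3)))*(-24) + h = (22 - 1*1)*(-24) + 1/6 = (22 - 1)*(-24) + 1/6 = 21*(-24) + 1/6 = -504 + 1/6 = -3023/6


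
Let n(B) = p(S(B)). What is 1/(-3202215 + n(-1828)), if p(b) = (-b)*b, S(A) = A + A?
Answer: -1/16568551 ≈ -6.0355e-8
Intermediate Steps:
S(A) = 2*A
p(b) = -b**2
n(B) = -4*B**2 (n(B) = -(2*B)**2 = -4*B**2)
1/(-3202215 + n(-1828)) = 1/(-3202215 - 4*(-1828)**2) = 1/(-3202215 - 4*3341584) = 1/(-3202215 - 13366336) = 1/(-16568551) = -1/16568551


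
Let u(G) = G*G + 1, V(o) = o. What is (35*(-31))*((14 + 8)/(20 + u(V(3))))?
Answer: -2387/3 ≈ -795.67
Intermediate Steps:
u(G) = 1 + G² (u(G) = G² + 1 = 1 + G²)
(35*(-31))*((14 + 8)/(20 + u(V(3)))) = (35*(-31))*((14 + 8)/(20 + (1 + 3²))) = -23870/(20 + (1 + 9)) = -23870/(20 + 10) = -23870/30 = -1085*11/15 = -2387/3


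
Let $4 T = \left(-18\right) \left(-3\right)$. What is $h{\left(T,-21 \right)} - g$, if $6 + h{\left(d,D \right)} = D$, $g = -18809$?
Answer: $18782$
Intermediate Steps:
$T = \frac{27}{2}$ ($T = \frac{\left(-18\right) \left(-3\right)}{4} = \frac{1}{4} \cdot 54 = \frac{27}{2} \approx 13.5$)
$h{\left(d,D \right)} = -6 + D$
$h{\left(T,-21 \right)} - g = \left(-6 - 21\right) - -18809 = -27 + 18809 = 18782$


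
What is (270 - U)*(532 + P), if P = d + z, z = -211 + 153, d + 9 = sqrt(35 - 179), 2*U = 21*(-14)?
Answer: 193905 + 5004*I ≈ 1.9391e+5 + 5004.0*I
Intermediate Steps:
U = -147 (U = (21*(-14))/2 = (1/2)*(-294) = -147)
d = -9 + 12*I (d = -9 + sqrt(35 - 179) = -9 + sqrt(-144) = -9 + 12*I ≈ -9.0 + 12.0*I)
z = -58
P = -67 + 12*I (P = (-9 + 12*I) - 58 = -67 + 12*I ≈ -67.0 + 12.0*I)
(270 - U)*(532 + P) = (270 - 1*(-147))*(532 + (-67 + 12*I)) = (270 + 147)*(465 + 12*I) = 417*(465 + 12*I) = 193905 + 5004*I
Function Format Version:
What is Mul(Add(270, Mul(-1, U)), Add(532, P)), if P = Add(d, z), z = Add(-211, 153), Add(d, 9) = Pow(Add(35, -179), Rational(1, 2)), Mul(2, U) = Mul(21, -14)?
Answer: Add(193905, Mul(5004, I)) ≈ Add(1.9391e+5, Mul(5004.0, I))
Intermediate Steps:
U = -147 (U = Mul(Rational(1, 2), Mul(21, -14)) = Mul(Rational(1, 2), -294) = -147)
d = Add(-9, Mul(12, I)) (d = Add(-9, Pow(Add(35, -179), Rational(1, 2))) = Add(-9, Pow(-144, Rational(1, 2))) = Add(-9, Mul(12, I)) ≈ Add(-9.0000, Mul(12.000, I)))
z = -58
P = Add(-67, Mul(12, I)) (P = Add(Add(-9, Mul(12, I)), -58) = Add(-67, Mul(12, I)) ≈ Add(-67.000, Mul(12.000, I)))
Mul(Add(270, Mul(-1, U)), Add(532, P)) = Mul(Add(270, Mul(-1, -147)), Add(532, Add(-67, Mul(12, I)))) = Mul(Add(270, 147), Add(465, Mul(12, I))) = Mul(417, Add(465, Mul(12, I))) = Add(193905, Mul(5004, I))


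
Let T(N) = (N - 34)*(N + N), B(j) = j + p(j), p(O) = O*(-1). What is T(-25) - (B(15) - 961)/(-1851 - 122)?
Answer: 5819389/1973 ≈ 2949.5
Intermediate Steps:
p(O) = -O
B(j) = 0 (B(j) = j - j = 0)
T(N) = 2*N*(-34 + N) (T(N) = (-34 + N)*(2*N) = 2*N*(-34 + N))
T(-25) - (B(15) - 961)/(-1851 - 122) = 2*(-25)*(-34 - 25) - (0 - 961)/(-1851 - 122) = 2*(-25)*(-59) - (-961)/(-1973) = 2950 - (-961)*(-1)/1973 = 2950 - 1*961/1973 = 2950 - 961/1973 = 5819389/1973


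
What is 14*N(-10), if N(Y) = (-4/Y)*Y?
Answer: -56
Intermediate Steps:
N(Y) = -4
14*N(-10) = 14*(-4) = -56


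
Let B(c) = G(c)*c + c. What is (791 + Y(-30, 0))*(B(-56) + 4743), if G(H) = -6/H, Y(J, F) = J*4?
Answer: 3140951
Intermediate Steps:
Y(J, F) = 4*J
B(c) = -6 + c (B(c) = (-6/c)*c + c = -6 + c)
(791 + Y(-30, 0))*(B(-56) + 4743) = (791 + 4*(-30))*((-6 - 56) + 4743) = (791 - 120)*(-62 + 4743) = 671*4681 = 3140951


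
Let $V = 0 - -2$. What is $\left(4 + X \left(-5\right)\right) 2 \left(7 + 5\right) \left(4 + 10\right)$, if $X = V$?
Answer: $-2016$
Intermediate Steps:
$V = 2$ ($V = 0 + 2 = 2$)
$X = 2$
$\left(4 + X \left(-5\right)\right) 2 \left(7 + 5\right) \left(4 + 10\right) = \left(4 + 2 \left(-5\right)\right) 2 \left(7 + 5\right) \left(4 + 10\right) = \left(4 - 10\right) 2 \cdot 12 \cdot 14 = \left(-6\right) 2 \cdot 168 = \left(-12\right) 168 = -2016$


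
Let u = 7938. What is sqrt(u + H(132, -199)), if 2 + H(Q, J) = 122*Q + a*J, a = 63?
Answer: sqrt(11503) ≈ 107.25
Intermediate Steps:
H(Q, J) = -2 + 63*J + 122*Q (H(Q, J) = -2 + (122*Q + 63*J) = -2 + (63*J + 122*Q) = -2 + 63*J + 122*Q)
sqrt(u + H(132, -199)) = sqrt(7938 + (-2 + 63*(-199) + 122*132)) = sqrt(7938 + (-2 - 12537 + 16104)) = sqrt(7938 + 3565) = sqrt(11503)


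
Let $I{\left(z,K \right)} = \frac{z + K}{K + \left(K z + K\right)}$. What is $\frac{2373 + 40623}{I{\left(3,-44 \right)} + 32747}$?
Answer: $\frac{9459120}{7204381} \approx 1.313$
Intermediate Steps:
$I{\left(z,K \right)} = \frac{K + z}{2 K + K z}$ ($I{\left(z,K \right)} = \frac{K + z}{K + \left(K + K z\right)} = \frac{K + z}{2 K + K z}$)
$\frac{2373 + 40623}{I{\left(3,-44 \right)} + 32747} = \frac{2373 + 40623}{\frac{-44 + 3}{\left(-44\right) \left(2 + 3\right)} + 32747} = \frac{42996}{\left(- \frac{1}{44}\right) \frac{1}{5} \left(-41\right) + 32747} = \frac{42996}{\frac{41}{220} + 32747} = \frac{42996}{\frac{7204381}{220}} = 42996 \cdot \frac{220}{7204381} = \frac{9459120}{7204381}$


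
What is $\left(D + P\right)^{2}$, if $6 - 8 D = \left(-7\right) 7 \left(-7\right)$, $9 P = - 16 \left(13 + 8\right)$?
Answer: $\frac{3636649}{576} \approx 6313.6$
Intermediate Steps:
$P = - \frac{112}{3}$ ($P = \frac{\left(-16\right) \left(13 + 8\right)}{9} = \frac{\left(-16\right) 21}{9} = \frac{1}{9} \left(-336\right) = - \frac{112}{3} \approx -37.333$)
$D = - \frac{337}{8}$ ($D = \frac{3}{4} - \frac{\left(-7\right) 7 \left(-7\right)}{8} = \frac{3}{4} - \frac{\left(-49\right) \left(-7\right)}{8} = \frac{3}{4} - \frac{343}{8} = - \frac{337}{8} \approx -42.125$)
$\left(D + P\right)^{2} = \left(- \frac{337}{8} - \frac{112}{3}\right)^{2} = \left(- \frac{1907}{24}\right)^{2} = \frac{3636649}{576}$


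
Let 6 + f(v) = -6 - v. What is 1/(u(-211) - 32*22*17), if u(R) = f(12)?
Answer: -1/11992 ≈ -8.3389e-5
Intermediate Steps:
f(v) = -12 - v (f(v) = -6 + (-6 - v) = -12 - v)
u(R) = -24 (u(R) = -12 - 1*12 = -12 - 12 = -24)
1/(u(-211) - 32*22*17) = 1/(-24 - 32*22*17) = 1/(-24 - 704*17) = 1/(-24 - 11968) = 1/(-11992) = -1/11992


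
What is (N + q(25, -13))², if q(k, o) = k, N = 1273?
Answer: 1684804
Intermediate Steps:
(N + q(25, -13))² = (1273 + 25)² = 1298² = 1684804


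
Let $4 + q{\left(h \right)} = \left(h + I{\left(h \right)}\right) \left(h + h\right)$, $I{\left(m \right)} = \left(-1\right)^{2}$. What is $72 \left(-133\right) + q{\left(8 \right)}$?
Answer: $-9436$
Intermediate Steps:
$I{\left(m \right)} = 1$
$q{\left(h \right)} = -4 + 2 h \left(1 + h\right)$ ($q{\left(h \right)} = -4 + \left(h + 1\right) \left(h + h\right) = -4 + \left(1 + h\right) 2 h = -4 + 2 h \left(1 + h\right)$)
$72 \left(-133\right) + q{\left(8 \right)} = 72 \left(-133\right) + \left(-4 + 2 \cdot 8 + 2 \cdot 8^{2}\right) = -9576 + \left(-4 + 16 + 2 \cdot 64\right) = -9576 + \left(-4 + 16 + 128\right) = -9576 + 140 = -9436$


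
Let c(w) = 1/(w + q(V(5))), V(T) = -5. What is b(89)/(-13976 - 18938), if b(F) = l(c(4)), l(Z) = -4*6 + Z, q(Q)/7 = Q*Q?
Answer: 4295/5891606 ≈ 0.00072900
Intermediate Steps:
q(Q) = 7*Q**2 (q(Q) = 7*(Q*Q) = 7*Q**2)
c(w) = 1/(175 + w) (c(w) = 1/(w + 7*(-5)**2) = 1/(w + 7*25) = 1/(w + 175) = 1/(175 + w))
l(Z) = -24 + Z
b(F) = -4295/179 (b(F) = -24 + 1/(175 + 4) = -24 + 1/179 = -4295/179)
b(89)/(-13976 - 18938) = -4295/(179*(-13976 - 18938)) = -4295/179/(-32914) = -4295/179*(-1/32914) = 4295/5891606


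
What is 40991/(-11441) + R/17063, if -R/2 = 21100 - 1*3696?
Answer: -1097667761/195217783 ≈ -5.6228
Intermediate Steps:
R = -34808 (R = -2*(21100 - 1*3696) = -2*(21100 - 3696) = -2*17404 = -34808)
40991/(-11441) + R/17063 = 40991/(-11441) - 34808/17063 = 40991*(-1/11441) - 34808*1/17063 = -40991/11441 - 34808/17063 = -1097667761/195217783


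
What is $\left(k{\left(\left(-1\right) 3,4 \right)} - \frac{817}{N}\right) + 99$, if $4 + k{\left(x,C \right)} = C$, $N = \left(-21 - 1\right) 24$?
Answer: $\frac{53089}{528} \approx 100.55$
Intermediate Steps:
$N = -528$ ($N = \left(-22\right) 24 = -528$)
$k{\left(x,C \right)} = -4 + C$
$\left(k{\left(\left(-1\right) 3,4 \right)} - \frac{817}{N}\right) + 99 = \left(\left(-4 + 4\right) - \frac{817}{-528}\right) + 99 = \left(0 - - \frac{817}{528}\right) + 99 = \left(0 + \frac{817}{528}\right) + 99 = \frac{817}{528} + 99 = \frac{53089}{528}$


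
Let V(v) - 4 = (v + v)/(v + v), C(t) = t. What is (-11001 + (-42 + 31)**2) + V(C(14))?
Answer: -10875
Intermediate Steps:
V(v) = 5 (V(v) = 4 + (v + v)/(v + v) = 4 + (2*v)/((2*v)) = 4 + (2*v)*(1/(2*v)) = 4 + 1 = 5)
(-11001 + (-42 + 31)**2) + V(C(14)) = (-11001 + (-42 + 31)**2) + 5 = (-11001 + (-11)**2) + 5 = (-11001 + 121) + 5 = -10880 + 5 = -10875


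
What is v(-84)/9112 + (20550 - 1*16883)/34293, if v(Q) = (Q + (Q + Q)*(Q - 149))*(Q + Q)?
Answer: -28124999467/39059727 ≈ -720.05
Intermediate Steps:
v(Q) = 2*Q*(Q + 2*Q*(-149 + Q)) (v(Q) = (Q + (2*Q)*(-149 + Q))*(2*Q) = (Q + 2*Q*(-149 + Q))*(2*Q) = 2*Q*(Q + 2*Q*(-149 + Q)))
v(-84)/9112 + (20550 - 1*16883)/34293 = ((-84)²*(-594 + 4*(-84)))/9112 + (20550 - 1*16883)/34293 = (7056*(-594 - 336))*(1/9112) + (20550 - 16883)*(1/34293) = (7056*(-930))*(1/9112) + 3667*(1/34293) = -6562080*1/9112 + 3667/34293 = -820260/1139 + 3667/34293 = -28124999467/39059727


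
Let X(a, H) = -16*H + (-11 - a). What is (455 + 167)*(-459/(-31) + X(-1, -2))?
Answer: 709702/31 ≈ 22894.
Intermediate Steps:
X(a, H) = -11 - a - 16*H
(455 + 167)*(-459/(-31) + X(-1, -2)) = (455 + 167)*(-459/(-31) + (-11 - 1*(-1) - 16*(-2))) = 622*(-459*(-1/31) + (-11 + 1 + 32)) = 622*(459/31 + 22) = 622*(1141/31) = 709702/31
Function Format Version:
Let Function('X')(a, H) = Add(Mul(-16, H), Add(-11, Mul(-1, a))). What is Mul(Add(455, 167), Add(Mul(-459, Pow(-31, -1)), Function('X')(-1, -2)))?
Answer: Rational(709702, 31) ≈ 22894.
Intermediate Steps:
Function('X')(a, H) = Add(-11, Mul(-1, a), Mul(-16, H))
Mul(Add(455, 167), Add(Mul(-459, Pow(-31, -1)), Function('X')(-1, -2))) = Mul(Add(455, 167), Add(Mul(-459, Pow(-31, -1)), Add(-11, Mul(-1, -1), Mul(-16, -2)))) = Mul(622, Add(Mul(-459, Rational(-1, 31)), Add(-11, 1, 32))) = Mul(622, Add(Rational(459, 31), 22)) = Mul(622, Rational(1141, 31)) = Rational(709702, 31)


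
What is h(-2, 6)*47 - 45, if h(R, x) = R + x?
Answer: 143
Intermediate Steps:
h(-2, 6)*47 - 45 = (-2 + 6)*47 - 45 = 4*47 - 45 = 188 - 45 = 143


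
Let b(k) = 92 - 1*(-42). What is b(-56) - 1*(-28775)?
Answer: 28909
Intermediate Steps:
b(k) = 134 (b(k) = 92 + 42 = 134)
b(-56) - 1*(-28775) = 134 - 1*(-28775) = 134 + 28775 = 28909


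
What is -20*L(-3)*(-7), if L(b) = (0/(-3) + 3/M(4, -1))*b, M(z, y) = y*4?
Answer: 315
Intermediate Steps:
M(z, y) = 4*y
L(b) = -3*b/4 (L(b) = (0/(-3) + 3/((4*(-1))))*b = (0*(-⅓) + 3/(-4))*b = (0 + 3*(-¼))*b = (0 - ¾)*b = -3*b/4)
-20*L(-3)*(-7) = -(-15)*(-3)*(-7) = -20*9/4*(-7) = -45*(-7) = 315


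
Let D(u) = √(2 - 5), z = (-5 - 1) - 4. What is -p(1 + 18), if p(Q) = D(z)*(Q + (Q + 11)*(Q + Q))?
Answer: -1159*I*√3 ≈ -2007.4*I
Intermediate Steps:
z = -10 (z = -6 - 4 = -10)
D(u) = I*√3 (D(u) = √(-3) = I*√3)
p(Q) = I*√3*(Q + 2*Q*(11 + Q)) (p(Q) = (I*√3)*(Q + (Q + 11)*(Q + Q)) = (I*√3)*(Q + (11 + Q)*(2*Q)) = (I*√3)*(Q + 2*Q*(11 + Q)) = I*√3*(Q + 2*Q*(11 + Q)))
-p(1 + 18) = -I*(1 + 18)*√3*(23 + 2*(1 + 18)) = -I*19*√3*(23 + 2*19) = -I*19*√3*(23 + 38) = -I*19*√3*61 = -1159*I*√3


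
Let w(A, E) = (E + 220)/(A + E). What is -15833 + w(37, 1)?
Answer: -601433/38 ≈ -15827.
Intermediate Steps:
w(A, E) = (220 + E)/(A + E)
-15833 + w(37, 1) = -15833 + (220 + 1)/(37 + 1) = -15833 + 221/38 = -601433/38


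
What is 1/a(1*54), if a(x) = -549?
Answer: -1/549 ≈ -0.0018215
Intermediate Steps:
1/a(1*54) = 1/(-549) = -1/549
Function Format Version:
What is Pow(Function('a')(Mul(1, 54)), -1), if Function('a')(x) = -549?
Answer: Rational(-1, 549) ≈ -0.0018215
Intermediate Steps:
Pow(Function('a')(Mul(1, 54)), -1) = Pow(-549, -1) = Rational(-1, 549)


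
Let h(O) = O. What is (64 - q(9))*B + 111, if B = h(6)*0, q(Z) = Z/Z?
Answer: 111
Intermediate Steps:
q(Z) = 1
B = 0 (B = 6*0 = 0)
(64 - q(9))*B + 111 = (64 - 1*1)*0 + 111 = (64 - 1)*0 + 111 = 63*0 + 111 = 0 + 111 = 111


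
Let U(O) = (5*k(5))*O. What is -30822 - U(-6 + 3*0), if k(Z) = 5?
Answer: -30672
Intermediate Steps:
U(O) = 25*O (U(O) = (5*5)*O = 25*O)
-30822 - U(-6 + 3*0) = -30822 - 25*(-6 + 3*0) = -30822 - 25*(-6 + 0) = -30822 - 25*(-6) = -30822 - 1*(-150) = -30822 + 150 = -30672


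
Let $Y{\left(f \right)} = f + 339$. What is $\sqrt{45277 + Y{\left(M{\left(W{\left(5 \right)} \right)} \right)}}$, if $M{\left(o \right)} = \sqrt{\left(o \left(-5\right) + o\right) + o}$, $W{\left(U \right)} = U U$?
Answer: $\sqrt{45616 + 5 i \sqrt{3}} \approx 213.58 + 0.02 i$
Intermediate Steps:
$W{\left(U \right)} = U^{2}$
$M{\left(o \right)} = \sqrt{3} \sqrt{- o}$ ($M{\left(o \right)} = \sqrt{\left(- 5 o + o\right) + o} = \sqrt{- 4 o + o} = \sqrt{- 3 o} = \sqrt{3} \sqrt{- o}$)
$Y{\left(f \right)} = 339 + f$
$\sqrt{45277 + Y{\left(M{\left(W{\left(5 \right)} \right)} \right)}} = \sqrt{45277 + \left(339 + \sqrt{3} \sqrt{- 5^{2}}\right)} = \sqrt{45277 + \left(339 + \sqrt{3} \sqrt{\left(-1\right) 25}\right)} = \sqrt{45277 + \left(339 + \sqrt{3} \sqrt{-25}\right)} = \sqrt{45277 + \left(339 + \sqrt{3} \cdot 5 i\right)} = \sqrt{45277 + \left(339 + 5 i \sqrt{3}\right)} = \sqrt{45616 + 5 i \sqrt{3}}$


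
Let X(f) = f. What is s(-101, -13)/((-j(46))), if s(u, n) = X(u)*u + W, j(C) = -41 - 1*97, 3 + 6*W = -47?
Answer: 15289/207 ≈ 73.860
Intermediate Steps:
W = -25/3 (W = -½ + (⅙)*(-47) = -½ - 47/6 = -25/3 ≈ -8.3333)
j(C) = -138 (j(C) = -41 - 97 = -138)
s(u, n) = -25/3 + u² (s(u, n) = u*u - 25/3 = u² - 25/3 = -25/3 + u²)
s(-101, -13)/((-j(46))) = (-25/3 + (-101)²)/((-1*(-138))) = (-25/3 + 10201)/138 = (30578/3)*(1/138) = 15289/207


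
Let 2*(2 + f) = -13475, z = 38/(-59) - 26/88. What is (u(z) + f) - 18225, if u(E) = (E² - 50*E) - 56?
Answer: -168296023007/6739216 ≈ -24973.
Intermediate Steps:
z = -2439/2596 (z = 38*(-1/59) - 26*1/88 = -38/59 - 13/44 = -2439/2596 ≈ -0.93952)
f = -13479/2 (f = -2 + (½)*(-13475) = -2 - 13475/2 = -13479/2 ≈ -6739.5)
u(E) = -56 + E² - 50*E
(u(z) + f) - 18225 = ((-56 + (-2439/2596)² - 50*(-2439/2596)) - 13479/2) - 18225 = ((-56 + 5948721/6739216 + 60975/1298) - 13479/2) - 18225 = (-54865175/6739216 - 13479/2) - 18225 = -45473811407/6739216 - 18225 = -168296023007/6739216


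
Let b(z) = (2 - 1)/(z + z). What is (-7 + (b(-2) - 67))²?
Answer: 88209/16 ≈ 5513.1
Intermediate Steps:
b(z) = 1/(2*z)
(-7 + (b(-2) - 67))² = (-7 + ((½)/(-2) - 67))² = (-7 + ((½)*(-½) - 67))² = (-7 + (-¼ - 67))² = (-7 - 269/4)² = (-297/4)² = 88209/16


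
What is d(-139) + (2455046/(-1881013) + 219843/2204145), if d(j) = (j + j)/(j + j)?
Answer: -94636047314/460669488765 ≈ -0.20543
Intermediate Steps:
d(j) = 1 (d(j) = (2*j)/((2*j)) = (2*j)*(1/(2*j)) = 1)
d(-139) + (2455046/(-1881013) + 219843/2204145) = 1 + (2455046/(-1881013) + 219843/2204145) = 1 + (2455046*(-1/1881013) + 219843*(1/2204145)) = 1 + (-2455046/1881013 + 24427/244905) = 1 - 555305536079/460669488765 = -94636047314/460669488765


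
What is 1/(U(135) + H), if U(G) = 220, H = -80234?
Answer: -1/80014 ≈ -1.2498e-5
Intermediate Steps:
1/(U(135) + H) = 1/(220 - 80234) = 1/(-80014) = -1/80014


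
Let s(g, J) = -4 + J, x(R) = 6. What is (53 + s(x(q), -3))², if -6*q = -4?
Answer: 2116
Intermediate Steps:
q = ⅔ (q = -⅙*(-4) = ⅔ ≈ 0.66667)
(53 + s(x(q), -3))² = (53 + (-4 - 3))² = (53 - 7)² = 46² = 2116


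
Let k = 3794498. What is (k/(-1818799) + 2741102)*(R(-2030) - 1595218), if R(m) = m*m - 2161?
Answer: 12581038630582422000/1818799 ≈ 6.9172e+12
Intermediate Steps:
R(m) = -2161 + m² (R(m) = m² - 2161 = -2161 + m²)
(k/(-1818799) + 2741102)*(R(-2030) - 1595218) = (3794498/(-1818799) + 2741102)*((-2161 + (-2030)²) - 1595218) = (3794498*(-1/1818799) + 2741102)*((-2161 + 4120900) - 1595218) = (-3794498/1818799 + 2741102)*(4118739 - 1595218) = (4985509782000/1818799)*2523521 = 12581038630582422000/1818799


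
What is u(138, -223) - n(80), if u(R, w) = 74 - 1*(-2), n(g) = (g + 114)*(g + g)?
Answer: -30964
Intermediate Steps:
n(g) = 2*g*(114 + g) (n(g) = (114 + g)*(2*g) = 2*g*(114 + g))
u(R, w) = 76 (u(R, w) = 74 + 2 = 76)
u(138, -223) - n(80) = 76 - 2*80*(114 + 80) = 76 - 2*80*194 = 76 - 1*31040 = 76 - 31040 = -30964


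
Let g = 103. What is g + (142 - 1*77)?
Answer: 168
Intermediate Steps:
g + (142 - 1*77) = 103 + (142 - 1*77) = 103 + (142 - 77) = 103 + 65 = 168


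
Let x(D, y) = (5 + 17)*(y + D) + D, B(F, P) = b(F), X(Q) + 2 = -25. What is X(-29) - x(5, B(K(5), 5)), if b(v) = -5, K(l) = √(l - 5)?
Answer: -32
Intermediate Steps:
K(l) = √(-5 + l)
X(Q) = -27 (X(Q) = -2 - 25 = -27)
B(F, P) = -5
x(D, y) = 22*y + 23*D (x(D, y) = 22*(D + y) + D = (22*D + 22*y) + D = 22*y + 23*D)
X(-29) - x(5, B(K(5), 5)) = -27 - (22*(-5) + 23*5) = -27 - (-110 + 115) = -27 - 1*5 = -27 - 5 = -32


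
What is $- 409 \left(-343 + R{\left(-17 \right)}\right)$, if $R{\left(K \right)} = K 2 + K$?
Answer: $161146$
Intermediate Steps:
$R{\left(K \right)} = 3 K$ ($R{\left(K \right)} = 2 K + K = 3 K$)
$- 409 \left(-343 + R{\left(-17 \right)}\right) = - 409 \left(-343 + 3 \left(-17\right)\right) = - 409 \left(-343 - 51\right) = \left(-409\right) \left(-394\right) = 161146$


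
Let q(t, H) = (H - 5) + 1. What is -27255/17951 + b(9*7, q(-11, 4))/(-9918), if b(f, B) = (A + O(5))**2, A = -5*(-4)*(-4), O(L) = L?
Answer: -1422565/682138 ≈ -2.0854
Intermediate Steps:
q(t, H) = -4 + H (q(t, H) = (-5 + H) + 1 = -4 + H)
A = -80 (A = 20*(-4) = -80)
b(f, B) = 5625 (b(f, B) = (-80 + 5)**2 = (-75)**2 = 5625)
-27255/17951 + b(9*7, q(-11, 4))/(-9918) = -27255/17951 + 5625/(-9918) = -27255*1/17951 + 5625*(-1/9918) = -27255/17951 - 625/1102 = -1422565/682138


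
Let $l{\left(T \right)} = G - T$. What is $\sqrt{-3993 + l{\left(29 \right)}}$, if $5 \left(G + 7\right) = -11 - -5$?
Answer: $\frac{3 i \sqrt{11195}}{5} \approx 63.484 i$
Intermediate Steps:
$G = - \frac{41}{5}$ ($G = -7 + \frac{-11 - -5}{5} = -7 + \frac{-11 + 5}{5} = -7 + \frac{1}{5} \left(-6\right) = -7 - \frac{6}{5} = - \frac{41}{5} \approx -8.2$)
$l{\left(T \right)} = - \frac{41}{5} - T$
$\sqrt{-3993 + l{\left(29 \right)}} = \sqrt{-3993 - \frac{186}{5}} = \sqrt{- \frac{20151}{5}} = \frac{3 i \sqrt{11195}}{5}$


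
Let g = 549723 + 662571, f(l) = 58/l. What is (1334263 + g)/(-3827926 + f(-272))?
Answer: -346331752/520597965 ≈ -0.66526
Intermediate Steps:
g = 1212294
(1334263 + g)/(-3827926 + f(-272)) = (1334263 + 1212294)/(-3827926 + 58/(-272)) = 2546557/(-3827926 + 58*(-1/272)) = 2546557/(-3827926 - 29/136) = 2546557/(-520597965/136) = 2546557*(-136/520597965) = -346331752/520597965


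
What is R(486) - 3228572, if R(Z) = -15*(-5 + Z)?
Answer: -3235787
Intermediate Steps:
R(Z) = 75 - 15*Z
R(486) - 3228572 = (75 - 15*486) - 3228572 = (75 - 7290) - 3228572 = -7215 - 3228572 = -3235787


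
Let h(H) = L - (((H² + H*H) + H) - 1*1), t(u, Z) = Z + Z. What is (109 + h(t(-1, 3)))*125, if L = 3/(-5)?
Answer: 3925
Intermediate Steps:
L = -⅗ (L = 3*(-⅕) = -⅗ ≈ -0.60000)
t(u, Z) = 2*Z
h(H) = ⅖ - H - 2*H² (h(H) = -⅗ - (((H² + H*H) + H) - 1*1) = -⅗ - (((H² + H²) + H) - 1) = -⅗ - ((2*H² + H) - 1) = -⅗ - ((H + 2*H²) - 1) = -⅗ - (-1 + H + 2*H²) = -⅗ + (1 - H - 2*H²) = ⅖ - H - 2*H²)
(109 + h(t(-1, 3)))*125 = (109 + (⅖ - 2*3 - 2*(2*3)²))*125 = (109 + (⅖ - 1*6 - 2*6²))*125 = (109 + (⅖ - 6 - 2*36))*125 = (109 + (⅖ - 6 - 72))*125 = (109 - 388/5)*125 = (157/5)*125 = 3925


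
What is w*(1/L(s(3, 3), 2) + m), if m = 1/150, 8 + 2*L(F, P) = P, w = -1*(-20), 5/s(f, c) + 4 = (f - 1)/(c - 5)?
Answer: -98/15 ≈ -6.5333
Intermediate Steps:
s(f, c) = 5/(-4 + (-1 + f)/(-5 + c)) (s(f, c) = 5/(-4 + (f - 1)/(c - 5)) = 5/(-4 + (-1 + f)/(-5 + c)))
w = 20
L(F, P) = -4 + P/2
m = 1/150 ≈ 0.0066667
w*(1/L(s(3, 3), 2) + m) = 20*(1/(-4 + (½)*2) + 1/150) = 20*(1/(-4 + 1) + 1/150) = 20*(1/(-3) + 1/150) = 20*(-⅓ + 1/150) = 20*(-49/150) = -98/15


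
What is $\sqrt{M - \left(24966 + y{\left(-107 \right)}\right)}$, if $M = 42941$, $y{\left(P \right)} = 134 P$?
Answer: $\sqrt{32313} \approx 179.76$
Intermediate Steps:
$\sqrt{M - \left(24966 + y{\left(-107 \right)}\right)} = \sqrt{42941 - \left(24966 + 134 \left(-107\right)\right)} = \sqrt{42941 - 10628} = \sqrt{32313}$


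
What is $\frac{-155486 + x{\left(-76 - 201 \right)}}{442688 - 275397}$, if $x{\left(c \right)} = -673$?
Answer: $- \frac{156159}{167291} \approx -0.93346$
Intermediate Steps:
$\frac{-155486 + x{\left(-76 - 201 \right)}}{442688 - 275397} = \frac{-155486 - 673}{442688 - 275397} = - \frac{156159}{167291}$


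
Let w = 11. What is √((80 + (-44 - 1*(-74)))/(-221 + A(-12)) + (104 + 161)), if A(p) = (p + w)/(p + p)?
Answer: √7438279465/5303 ≈ 16.264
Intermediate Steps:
A(p) = (11 + p)/(2*p) (A(p) = (p + 11)/(p + p) = (11 + p)/((2*p)) = (11 + p)*(1/(2*p)) = (11 + p)/(2*p))
√((80 + (-44 - 1*(-74)))/(-221 + A(-12)) + (104 + 161)) = √((80 + (-44 - 1*(-74)))/(-221 + (½)*(11 - 12)/(-12)) + (104 + 161)) = √((80 + (-44 + 74))/(-221 + (½)*(-1/12)*(-1)) + 265) = √((80 + 30)/(-221 + 1/24) + 265) = √(110/(-5303/24) + 265) = √(110*(-24/5303) + 265) = √(-2640/5303 + 265) = √(1402655/5303) = √7438279465/5303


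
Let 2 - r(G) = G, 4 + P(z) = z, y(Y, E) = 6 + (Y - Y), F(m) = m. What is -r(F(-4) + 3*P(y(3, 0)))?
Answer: 0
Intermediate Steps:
y(Y, E) = 6 (y(Y, E) = 6 + 0 = 6)
P(z) = -4 + z
r(G) = 2 - G
-r(F(-4) + 3*P(y(3, 0))) = -(2 - (-4 + 3*(-4 + 6))) = -(2 - (-4 + 3*2)) = -(2 - (-4 + 6)) = -(2 - 1*2) = -(2 - 2) = -1*0 = 0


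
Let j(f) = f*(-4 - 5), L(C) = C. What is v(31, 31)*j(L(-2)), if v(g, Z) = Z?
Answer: 558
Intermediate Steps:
j(f) = -9*f (j(f) = f*(-9) = -9*f)
v(31, 31)*j(L(-2)) = 31*(-9*(-2)) = 31*18 = 558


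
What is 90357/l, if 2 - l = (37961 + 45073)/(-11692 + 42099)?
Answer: -2747485299/22220 ≈ -1.2365e+5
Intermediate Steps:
l = -22220/30407 (l = 2 - (37961 + 45073)/(-11692 + 42099) = 2 - 83034/30407 = -22220/30407 ≈ -0.73075)
90357/l = 90357/(-22220/30407) = 90357*(-30407/22220) = -2747485299/22220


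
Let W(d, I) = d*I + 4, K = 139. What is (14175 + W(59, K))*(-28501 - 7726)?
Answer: -810760260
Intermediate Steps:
W(d, I) = 4 + I*d (W(d, I) = I*d + 4 = 4 + I*d)
(14175 + W(59, K))*(-28501 - 7726) = (14175 + (4 + 139*59))*(-28501 - 7726) = (14175 + (4 + 8201))*(-36227) = (14175 + 8205)*(-36227) = 22380*(-36227) = -810760260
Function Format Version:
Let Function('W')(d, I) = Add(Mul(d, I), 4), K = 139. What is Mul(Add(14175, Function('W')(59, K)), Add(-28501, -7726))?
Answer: -810760260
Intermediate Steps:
Function('W')(d, I) = Add(4, Mul(I, d)) (Function('W')(d, I) = Add(Mul(I, d), 4) = Add(4, Mul(I, d)))
Mul(Add(14175, Function('W')(59, K)), Add(-28501, -7726)) = Mul(Add(14175, Add(4, Mul(139, 59))), Add(-28501, -7726)) = Mul(Add(14175, Add(4, 8201)), -36227) = Mul(Add(14175, 8205), -36227) = Mul(22380, -36227) = -810760260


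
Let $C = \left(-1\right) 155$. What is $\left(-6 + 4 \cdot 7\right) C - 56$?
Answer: $-3466$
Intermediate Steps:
$C = -155$
$\left(-6 + 4 \cdot 7\right) C - 56 = \left(-6 + 4 \cdot 7\right) \left(-155\right) - 56 = \left(-6 + 28\right) \left(-155\right) - 56 = 22 \left(-155\right) - 56 = -3410 - 56 = -3466$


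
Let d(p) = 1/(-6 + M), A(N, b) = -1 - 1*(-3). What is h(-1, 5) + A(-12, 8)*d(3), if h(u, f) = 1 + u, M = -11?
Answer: -2/17 ≈ -0.11765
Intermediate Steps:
A(N, b) = 2 (A(N, b) = -1 + 3 = 2)
d(p) = -1/17 (d(p) = 1/(-6 - 11) = 1/(-17) = -1/17)
h(-1, 5) + A(-12, 8)*d(3) = (1 - 1) + 2*(-1/17) = 0 - 2/17 = -2/17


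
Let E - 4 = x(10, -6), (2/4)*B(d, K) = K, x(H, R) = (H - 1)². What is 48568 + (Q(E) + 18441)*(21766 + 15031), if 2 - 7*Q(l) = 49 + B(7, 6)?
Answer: 4748183292/7 ≈ 6.7831e+8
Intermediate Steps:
x(H, R) = (-1 + H)²
B(d, K) = 2*K
E = 85 (E = 4 + (-1 + 10)² = 4 + 9² = 4 + 81 = 85)
Q(l) = -59/7 (Q(l) = 2/7 - (49 + 2*6)/7 = 2/7 - (49 + 12)/7 = 2/7 - ⅐*61 = 2/7 - 61/7 = -59/7)
48568 + (Q(E) + 18441)*(21766 + 15031) = 48568 + (-59/7 + 18441)*(21766 + 15031) = 48568 + (129028/7)*36797 = 48568 + 4747843316/7 = 4748183292/7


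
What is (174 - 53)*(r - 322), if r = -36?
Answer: -43318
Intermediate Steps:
(174 - 53)*(r - 322) = (174 - 53)*(-36 - 322) = 121*(-358) = -43318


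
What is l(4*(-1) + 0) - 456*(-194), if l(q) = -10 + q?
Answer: 88450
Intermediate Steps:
l(4*(-1) + 0) - 456*(-194) = (-10 + (4*(-1) + 0)) - 456*(-194) = (-10 + (-4 + 0)) + 88464 = (-10 - 4) + 88464 = -14 + 88464 = 88450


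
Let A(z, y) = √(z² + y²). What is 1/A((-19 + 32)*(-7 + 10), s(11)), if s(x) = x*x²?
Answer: √1773082/1773082 ≈ 0.00075099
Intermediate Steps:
s(x) = x³
A(z, y) = √(y² + z²)
1/A((-19 + 32)*(-7 + 10), s(11)) = 1/(√((11³)² + ((-19 + 32)*(-7 + 10))²)) = 1/(√(1331² + (13*3)²)) = 1/(√(1771561 + 39²)) = 1/(√(1771561 + 1521)) = 1/(√1773082) = √1773082/1773082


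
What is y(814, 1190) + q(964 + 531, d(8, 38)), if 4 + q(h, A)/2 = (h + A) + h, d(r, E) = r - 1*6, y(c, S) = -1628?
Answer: 4348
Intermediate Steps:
d(r, E) = -6 + r (d(r, E) = r - 6 = -6 + r)
q(h, A) = -8 + 2*A + 4*h (q(h, A) = -8 + 2*((h + A) + h) = -8 + 2*((A + h) + h) = -8 + 2*(A + 2*h) = -8 + (2*A + 4*h) = -8 + 2*A + 4*h)
y(814, 1190) + q(964 + 531, d(8, 38)) = -1628 + (-8 + 2*(-6 + 8) + 4*(964 + 531)) = -1628 + (-8 + 2*2 + 4*1495) = -1628 + (-8 + 4 + 5980) = -1628 + 5976 = 4348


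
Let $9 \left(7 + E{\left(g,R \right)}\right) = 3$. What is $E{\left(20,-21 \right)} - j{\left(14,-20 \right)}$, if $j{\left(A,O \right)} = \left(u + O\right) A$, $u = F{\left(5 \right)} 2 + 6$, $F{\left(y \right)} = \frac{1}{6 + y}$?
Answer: $\frac{6164}{33} \approx 186.79$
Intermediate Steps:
$E{\left(g,R \right)} = - \frac{20}{3}$ ($E{\left(g,R \right)} = -7 + \frac{1}{9} \cdot 3 = -7 + \frac{1}{3} = - \frac{20}{3}$)
$u = \frac{68}{11}$ ($u = \frac{1}{6 + 5} \cdot 2 + 6 = \frac{1}{11} \cdot 2 + 6 = \frac{2}{11} + 6 = \frac{68}{11} \approx 6.1818$)
$j{\left(A,O \right)} = A \left(\frac{68}{11} + O\right)$ ($j{\left(A,O \right)} = \left(\frac{68}{11} + O\right) A = A \left(\frac{68}{11} + O\right)$)
$E{\left(20,-21 \right)} - j{\left(14,-20 \right)} = - \frac{20}{3} - \frac{1}{11} \cdot 14 \left(68 + 11 \left(-20\right)\right) = - \frac{20}{3} - \frac{1}{11} \cdot 14 \left(68 - 220\right) = - \frac{20}{3} - \frac{1}{11} \cdot 14 \left(-152\right) = - \frac{20}{3} - - \frac{2128}{11} = - \frac{20}{3} + \frac{2128}{11} = \frac{6164}{33}$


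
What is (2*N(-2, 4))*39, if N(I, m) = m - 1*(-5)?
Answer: 702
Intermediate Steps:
N(I, m) = 5 + m (N(I, m) = m + 5 = 5 + m)
(2*N(-2, 4))*39 = (2*(5 + 4))*39 = (2*9)*39 = 18*39 = 702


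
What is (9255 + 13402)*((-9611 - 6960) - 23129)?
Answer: -899482900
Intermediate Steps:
(9255 + 13402)*((-9611 - 6960) - 23129) = 22657*(-16571 - 23129) = 22657*(-39700) = -899482900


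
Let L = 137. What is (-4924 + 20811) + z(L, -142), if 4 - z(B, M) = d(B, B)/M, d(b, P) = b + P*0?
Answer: 2256659/142 ≈ 15892.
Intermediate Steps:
d(b, P) = b (d(b, P) = b + 0 = b)
z(B, M) = 4 - B/M
(-4924 + 20811) + z(L, -142) = (-4924 + 20811) + (4 - 1*137/(-142)) = 15887 + (4 - 1*137*(-1/142)) = 15887 + (4 + 137/142) = 15887 + 705/142 = 2256659/142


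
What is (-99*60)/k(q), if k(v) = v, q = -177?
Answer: 1980/59 ≈ 33.559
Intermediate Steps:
(-99*60)/k(q) = -99*60/(-177) = -5940*(-1/177) = 1980/59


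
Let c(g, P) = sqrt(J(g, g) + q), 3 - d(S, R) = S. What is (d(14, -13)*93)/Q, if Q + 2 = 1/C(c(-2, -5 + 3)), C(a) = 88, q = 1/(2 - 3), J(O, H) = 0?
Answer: 90024/175 ≈ 514.42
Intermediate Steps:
d(S, R) = 3 - S
q = -1 (q = 1/(-1) = -1)
c(g, P) = I (c(g, P) = sqrt(0 - 1) = sqrt(-1) = I)
Q = -175/88 (Q = -2 + 1/88 = -175/88 ≈ -1.9886)
(d(14, -13)*93)/Q = ((3 - 1*14)*93)/(-175/88) = ((3 - 14)*93)*(-88/175) = -11*93*(-88/175) = -1023*(-88/175) = 90024/175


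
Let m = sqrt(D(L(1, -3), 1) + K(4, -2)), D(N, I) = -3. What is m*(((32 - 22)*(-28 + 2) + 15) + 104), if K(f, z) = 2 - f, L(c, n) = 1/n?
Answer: -141*I*sqrt(5) ≈ -315.29*I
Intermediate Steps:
m = I*sqrt(5) (m = sqrt(-3 + (2 - 1*4)) = sqrt(-3 + (2 - 4)) = sqrt(-3 - 2) = sqrt(-5) = I*sqrt(5) ≈ 2.2361*I)
m*(((32 - 22)*(-28 + 2) + 15) + 104) = (I*sqrt(5))*(((32 - 22)*(-28 + 2) + 15) + 104) = (I*sqrt(5))*((10*(-26) + 15) + 104) = (I*sqrt(5))*((-260 + 15) + 104) = (I*sqrt(5))*(-245 + 104) = (I*sqrt(5))*(-141) = -141*I*sqrt(5)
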